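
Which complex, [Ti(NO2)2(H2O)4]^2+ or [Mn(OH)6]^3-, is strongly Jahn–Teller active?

[Mn(OH)6]^3-

[Ti(NO2)2(H2O)4]^2+: Summing ligand charges against the +2 overall charge gives an oxidation state of +4 for titanium. Titanium is a group-4 element; Ti(IV) is therefore d⁰. The d⁰ configuration leaves the e_g set evenly filled (or empty) — no strong Jahn–Teller driving force.
[Mn(OH)6]^3-: Each hydroxide is −1; balancing the −3 overall charge requires Mn(III). Group 7 minus oxidation state 3 gives a d⁴ configuration. Hydroxide is a weak-field ligand for a first-row metal, so the complex is high-spin. The t₂g³e_g¹ (high-spin) configuration has an unevenly filled e_g set; the Jahn–Teller theorem predicts a tetragonal distortion (typically axial elongation) to lift the degeneracy.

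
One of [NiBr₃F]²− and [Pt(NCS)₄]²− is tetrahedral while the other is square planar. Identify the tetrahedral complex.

For [NiBr₃F]²−: Each bromide is −1; each fluoride is −1; balancing the −2 overall charge requires Ni(II). Ni sits in group 10, so the d-electron count is 10 − 2 = 8. Bromide and fluoride are weak-field ligands. With weak-field ligands the CFSE gain from square planar is small, so a 3d d⁸ ion takes the sterically preferred tetrahedral geometry. → tetrahedral.
For [Pt(NCS)₄]²−: Each isothiocyanate is −1; balancing the −2 overall charge requires Pt(II). Group 10 minus oxidation state 2 gives a d⁸ configuration. A 5d d⁸ ion has a large crystal-field splitting; square planar leaves the high-energy d_{x²−y²} orbital empty and maximises CFSE. → square planar.

[NiBr₃F]²−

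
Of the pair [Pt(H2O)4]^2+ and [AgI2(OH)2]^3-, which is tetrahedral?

[AgI2(OH)2]^3-

For [Pt(H2O)4]^2+: Water is neutral; balancing the +2 overall charge requires Pt(II). Group 10 minus oxidation state 2 gives a d⁸ configuration. A 5d d⁸ ion has a large crystal-field splitting; square planar leaves the high-energy d_{x²−y²} orbital empty and maximises CFSE. → square planar.
For [AgI2(OH)2]^3-: Summing ligand charges against the −3 overall charge gives an oxidation state of +1 for silver. Ag sits in group 11, so the d-electron count is 11 − 1 = 10. A d¹⁰ ion has no crystal-field stabilisation preference between square planar and tetrahedral, so four ligands adopt the sterically favoured tetrahedral geometry. → tetrahedral.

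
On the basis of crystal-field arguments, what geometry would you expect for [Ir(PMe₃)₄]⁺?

Ligand charges: trimethylphosphine is neutral. With an overall charge of +1 the iridium centre must be in the +1 oxidation state.
Ir sits in group 9, so the d-electron count is 9 − 1 = 8.
With 4 monodentate ligands the coordination number is 4.
A 5d d⁸ ion has a large crystal-field splitting; square planar leaves the high-energy d_{x²−y²} orbital empty and maximises CFSE.

square planar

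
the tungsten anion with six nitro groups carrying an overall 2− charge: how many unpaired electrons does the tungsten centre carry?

2

Each nitro (N-bound nitrite) is −1; balancing the −2 overall charge requires W(IV).
Group 6 minus oxidation state 4 gives a d² configuration.
In an octahedral field the d² configuration is t₂g²e_g⁰ (only one arrangement possible), giving 2 unpaired electrons.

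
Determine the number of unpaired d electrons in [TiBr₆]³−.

Summing ligand charges against the −3 overall charge gives an oxidation state of +3 for titanium.
Group 4 minus oxidation state 3 gives a d¹ configuration.
In an octahedral field the d¹ configuration is t₂g¹e_g⁰ (only one arrangement possible), giving 1 unpaired electron.

1 unpaired electron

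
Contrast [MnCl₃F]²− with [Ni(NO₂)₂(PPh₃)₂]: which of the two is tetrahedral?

[MnCl₃F]²−

For [MnCl₃F]²−: Ligand charges: each chloride is −1; each fluoride is −1. With an overall charge of −2 the manganese centre must be in the +2 oxidation state. Manganese is a group-7 element; Mn(II) is therefore d⁵. A high-spin d⁵ ion has zero CFSE in either geometry, so four ligands adopt the sterically favoured tetrahedral geometry. → tetrahedral.
For [Ni(NO₂)₂(PPh₃)₂]: Each nitro (N-bound nitrite) is −1; triphenylphosphine is neutral; balancing the 0 overall charge requires Ni(II). Ni sits in group 10, so the d-electron count is 10 − 2 = 8. Nitro (N-bound nitrite) and triphenylphosphine are strong-field ligands (high in the spectrochemical series). A 3d d⁸ ion with strong-field ligands gains enough CFSE to favour square planar over tetrahedral. → square planar.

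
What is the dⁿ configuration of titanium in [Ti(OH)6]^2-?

Ligand charges: each hydroxide is −1. With an overall charge of −2 the titanium centre must be in the +4 oxidation state.
Ti sits in group 4, so the d-electron count is 4 − 4 = 0.

d⁰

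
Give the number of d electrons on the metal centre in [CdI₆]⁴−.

Ligand charges: each iodide is −1. With an overall charge of −4 the cadmium centre must be in the +2 oxidation state.
Group 12 minus oxidation state 2 gives a d¹⁰ configuration.

d10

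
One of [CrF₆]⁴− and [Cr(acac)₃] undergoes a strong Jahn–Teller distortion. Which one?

[CrF₆]⁴−

[CrF₆]⁴−: Summing ligand charges against the −4 overall charge gives an oxidation state of +2 for chromium. Chromium is a group-6 element; Cr(II) is therefore d⁴. Fluoride is a weak-field ligand for a first-row metal, so the complex is high-spin. The t₂g³e_g¹ (high-spin) configuration has an unevenly filled e_g set; the Jahn–Teller theorem predicts a tetragonal distortion (typically axial elongation) to lift the degeneracy.
[Cr(acac)₃]: Ligand charges: each acetylacetonate is −1. With an overall charge of 0 the chromium centre must be in the +3 oxidation state. Chromium is a group-6 element; Cr(III) is therefore d³. The d³ configuration leaves the e_g set evenly filled (or empty) — no strong Jahn–Teller driving force.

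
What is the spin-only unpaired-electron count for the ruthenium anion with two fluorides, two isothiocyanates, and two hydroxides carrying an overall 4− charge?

0 unpaired electrons

Ligand charges: each fluoride is −1; each isothiocyanate is −1; each hydroxide is −1. With an overall charge of −4 the ruthenium centre must be in the +2 oxidation state.
Ruthenium is a group-8 element; Ru(II) is therefore d⁶.
The spin state decides the count: a 4d ion has a large Δₒ and is invariably low-spin.
An octahedral low-spin d⁶ ion is t₂g⁶e_g⁰, giving 0 unpaired electrons.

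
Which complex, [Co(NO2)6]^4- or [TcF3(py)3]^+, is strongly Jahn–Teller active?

[Co(NO2)6]^4-: Summing ligand charges against the −4 overall charge gives an oxidation state of +2 for cobalt. Co sits in group 9, so the d-electron count is 9 − 2 = 7. Nitro (N-bound nitrite) is a strong-field ligand (high in the spectrochemical series) for a first-row metal, so the complex is low-spin. The t₂g⁶e_g¹ (low-spin) configuration has an unevenly filled e_g set; the Jahn–Teller theorem predicts a tetragonal distortion (typically axial elongation) to lift the degeneracy.
[TcF3(py)3]^+: Ligand charges: each fluoride is −1; pyridine is neutral. With an overall charge of +1 the technetium centre must be in the +4 oxidation state. Group 7 minus oxidation state 4 gives a d³ configuration. The d³ configuration leaves the e_g set evenly filled (or empty) — no strong Jahn–Teller driving force.

[Co(NO2)6]^4-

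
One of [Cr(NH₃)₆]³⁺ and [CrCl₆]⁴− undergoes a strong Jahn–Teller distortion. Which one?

[Cr(NH₃)₆]³⁺: Summing ligand charges against the +3 overall charge gives an oxidation state of +3 for chromium. Chromium is a group-6 element; Cr(III) is therefore d³. The d³ configuration leaves the e_g set evenly filled (or empty) — no strong Jahn–Teller driving force.
[CrCl₆]⁴−: Summing ligand charges against the −4 overall charge gives an oxidation state of +2 for chromium. Cr sits in group 6, so the d-electron count is 6 − 2 = 4. Chloride is a weak-field ligand for a first-row metal, so the complex is high-spin. The t₂g³e_g¹ (high-spin) configuration has an unevenly filled e_g set; the Jahn–Teller theorem predicts a tetragonal distortion (typically axial elongation) to lift the degeneracy.

[CrCl₆]⁴−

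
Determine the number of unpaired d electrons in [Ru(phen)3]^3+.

1 unpaired electron

Summing ligand charges against the +3 overall charge gives an oxidation state of +3 for ruthenium.
Ru sits in group 8, so the d-electron count is 8 − 3 = 5.
Counting donor atoms: 3×1,10-phenanthroline (bidentate) → 6 donors. Coordination number = 6.
The spin state decides the count: a 4d ion has a large Δₒ and is invariably low-spin.
An octahedral low-spin d⁵ ion is t₂g⁵e_g⁰, giving 1 unpaired electron.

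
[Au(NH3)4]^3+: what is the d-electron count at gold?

Ligand charges: ammonia is neutral. With an overall charge of +3 the gold centre must be in the +3 oxidation state.
Gold is a group-11 element; Au(III) is therefore d⁸.

d⁸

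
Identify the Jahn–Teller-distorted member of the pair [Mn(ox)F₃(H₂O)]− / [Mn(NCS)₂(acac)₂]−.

[Mn(NCS)₂(acac)₂]−

[Mn(ox)F₃(H₂O)]−: Ligand charges: each oxalate is −2; each fluoride is −1; water is neutral. With an overall charge of −1 the manganese centre must be in the +4 oxidation state. Manganese is a group-7 element; Mn(IV) is therefore d³. The d³ configuration leaves the e_g set evenly filled (or empty) — no strong Jahn–Teller driving force.
[Mn(NCS)₂(acac)₂]−: Ligand charges: each isothiocyanate is −1; each acetylacetonate is −1. With an overall charge of −1 the manganese centre must be in the +3 oxidation state. Mn sits in group 7, so the d-electron count is 7 − 3 = 4. Acetylacetonate and isothiocyanate are weak-field ligands for a first-row metal, so the complex is high-spin. The t₂g³e_g¹ (high-spin) configuration has an unevenly filled e_g set; the Jahn–Teller theorem predicts a tetragonal distortion (typically axial elongation) to lift the degeneracy.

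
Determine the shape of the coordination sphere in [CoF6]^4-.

octahedral

Summing ligand charges against the −4 overall charge gives an oxidation state of +2 for cobalt.
Co sits in group 9, so the d-electron count is 9 − 2 = 7.
Coordination number: 6.
Six donors around a single metal centre give an octahedral coordination sphere.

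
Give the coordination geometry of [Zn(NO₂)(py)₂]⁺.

Ligand charges: each nitro (N-bound nitrite) is −1; pyridine is neutral. With an overall charge of +1 the zinc centre must be in the +2 oxidation state.
Zn sits in group 12, so the d-electron count is 12 − 2 = 10.
Coordination number: 3.
Three ligands around a d¹⁰ centre minimise repulsion in a trigonal-planar arrangement.

trigonal planar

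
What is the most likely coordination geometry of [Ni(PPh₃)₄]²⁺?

Triphenylphosphine is neutral; balancing the +2 overall charge requires Ni(II).
Nickel is a group-10 element; Ni(II) is therefore d⁸.
With 4 monodentate ligands the coordination number is 4.
Triphenylphosphine is a strong-field ligand (high in the spectrochemical series).
A 3d d⁸ ion with strong-field ligands gains enough CFSE to favour square planar over tetrahedral.

square planar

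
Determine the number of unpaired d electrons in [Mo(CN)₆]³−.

3 unpaired electrons

Summing ligand charges against the −3 overall charge gives an oxidation state of +3 for molybdenum.
Group 6 minus oxidation state 3 gives a d³ configuration.
In an octahedral field the d³ configuration is t₂g³e_g⁰ (only one arrangement possible), giving 3 unpaired electrons.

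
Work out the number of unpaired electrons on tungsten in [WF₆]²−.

Summing ligand charges against the −2 overall charge gives an oxidation state of +4 for tungsten.
Tungsten is a group-6 element; W(IV) is therefore d².
In an octahedral field the d² configuration is t₂g²e_g⁰ (only one arrangement possible), giving 2 unpaired electrons.

2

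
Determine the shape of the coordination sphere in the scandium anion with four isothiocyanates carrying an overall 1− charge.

Summing ligand charges against the −1 overall charge gives an oxidation state of +3 for scandium.
Scandium is a group-3 element; Sc(III) is therefore d⁰.
Coordination number: 4.
A d⁰ ion has no crystal-field stabilisation preference between square planar and tetrahedral, so four ligands adopt the sterically favoured tetrahedral geometry.

tetrahedral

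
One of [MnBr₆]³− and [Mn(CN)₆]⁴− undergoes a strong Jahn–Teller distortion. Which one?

[MnBr₆]³−: Each bromide is −1; balancing the −3 overall charge requires Mn(III). Mn sits in group 7, so the d-electron count is 7 − 3 = 4. Bromide is a weak-field ligand for a first-row metal, so the complex is high-spin. The t₂g³e_g¹ (high-spin) configuration has an unevenly filled e_g set; the Jahn–Teller theorem predicts a tetragonal distortion (typically axial elongation) to lift the degeneracy.
[Mn(CN)₆]⁴−: Ligand charges: each cyanide is −1. With an overall charge of −4 the manganese centre must be in the +2 oxidation state. Mn sits in group 7, so the d-electron count is 7 − 2 = 5. Cyanide is a strong-field ligand (high in the spectrochemical series) for a first-row metal, so the complex is low-spin. The d⁵ configuration leaves the e_g set evenly filled (or empty) — no strong Jahn–Teller driving force.

[MnBr₆]³−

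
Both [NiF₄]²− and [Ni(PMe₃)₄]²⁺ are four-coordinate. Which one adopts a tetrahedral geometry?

[NiF₄]²−

For [NiF₄]²−: Ligand charges: each fluoride is −1. With an overall charge of −2 the nickel centre must be in the +2 oxidation state. Nickel is a group-10 element; Ni(II) is therefore d⁸. Fluoride is a weak-field ligand. With weak-field ligands the CFSE gain from square planar is small, so a 3d d⁸ ion takes the sterically preferred tetrahedral geometry. → tetrahedral.
For [Ni(PMe₃)₄]²⁺: Ligand charges: trimethylphosphine is neutral. With an overall charge of +2 the nickel centre must be in the +2 oxidation state. Ni sits in group 10, so the d-electron count is 10 − 2 = 8. Trimethylphosphine is a strong-field ligand (high in the spectrochemical series). A 3d d⁸ ion with strong-field ligands gains enough CFSE to favour square planar over tetrahedral. → square planar.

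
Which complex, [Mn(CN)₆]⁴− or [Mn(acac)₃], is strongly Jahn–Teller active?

[Mn(acac)₃]

[Mn(CN)₆]⁴−: Ligand charges: each cyanide is −1. With an overall charge of −4 the manganese centre must be in the +2 oxidation state. Mn sits in group 7, so the d-electron count is 7 − 2 = 5. Cyanide is a strong-field ligand (high in the spectrochemical series) for a first-row metal, so the complex is low-spin. The d⁵ configuration leaves the e_g set evenly filled (or empty) — no strong Jahn–Teller driving force.
[Mn(acac)₃]: Summing ligand charges against the 0 overall charge gives an oxidation state of +3 for manganese. Mn sits in group 7, so the d-electron count is 7 − 3 = 4. Acetylacetonate is a weak-field ligand for a first-row metal, so the complex is high-spin. The t₂g³e_g¹ (high-spin) configuration has an unevenly filled e_g set; the Jahn–Teller theorem predicts a tetragonal distortion (typically axial elongation) to lift the degeneracy.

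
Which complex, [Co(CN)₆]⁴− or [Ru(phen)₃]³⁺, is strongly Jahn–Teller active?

[Co(CN)₆]⁴−

[Co(CN)₆]⁴−: Ligand charges: each cyanide is −1. With an overall charge of −4 the cobalt centre must be in the +2 oxidation state. Co sits in group 9, so the d-electron count is 9 − 2 = 7. Cyanide is a strong-field ligand (high in the spectrochemical series) for a first-row metal, so the complex is low-spin. The t₂g⁶e_g¹ (low-spin) configuration has an unevenly filled e_g set; the Jahn–Teller theorem predicts a tetragonal distortion (typically axial elongation) to lift the degeneracy.
[Ru(phen)₃]³⁺: Summing ligand charges against the +3 overall charge gives an oxidation state of +3 for ruthenium. Group 8 minus oxidation state 3 gives a d⁵ configuration. A 4d ion has a large Δₒ and is invariably low-spin. The d⁵ configuration leaves the e_g set evenly filled (or empty) — no strong Jahn–Teller driving force.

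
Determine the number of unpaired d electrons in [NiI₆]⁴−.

2 unpaired electrons

Each iodide is −1; balancing the −4 overall charge requires Ni(II).
Ni sits in group 10, so the d-electron count is 10 − 2 = 8.
In an octahedral field the d⁸ configuration is t₂g⁶e_g² (only one arrangement possible), giving 2 unpaired electrons.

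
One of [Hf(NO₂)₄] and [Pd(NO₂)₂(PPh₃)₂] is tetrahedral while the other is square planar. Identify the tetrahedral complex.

For [Hf(NO₂)₄]: Each nitro (N-bound nitrite) is −1; balancing the 0 overall charge requires Hf(IV). Hafnium is a group-4 element; Hf(IV) is therefore d⁰. A d⁰ ion has no crystal-field stabilisation preference between square planar and tetrahedral, so four ligands adopt the sterically favoured tetrahedral geometry. → tetrahedral.
For [Pd(NO₂)₂(PPh₃)₂]: Summing ligand charges against the 0 overall charge gives an oxidation state of +2 for palladium. Palladium is a group-10 element; Pd(II) is therefore d⁸. A 4d d⁸ ion has a large crystal-field splitting; square planar leaves the high-energy d_{x²−y²} orbital empty and maximises CFSE. → square planar.

[Hf(NO₂)₄]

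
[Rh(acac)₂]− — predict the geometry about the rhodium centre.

square planar

Ligand charges: each acetylacetonate is −1. With an overall charge of −1 the rhodium centre must be in the +1 oxidation state.
Group 9 minus oxidation state 1 gives a d⁸ configuration.
Counting donor atoms: 2×acetylacetonate (bidentate) → 4 donors. Coordination number = 4.
A 4d d⁸ ion has a large crystal-field splitting; square planar leaves the high-energy d_{x²−y²} orbital empty and maximises CFSE.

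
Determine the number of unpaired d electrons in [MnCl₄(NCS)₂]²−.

3

Summing ligand charges against the −2 overall charge gives an oxidation state of +4 for manganese.
Group 7 minus oxidation state 4 gives a d³ configuration.
In an octahedral field the d³ configuration is t₂g³e_g⁰ (only one arrangement possible), giving 3 unpaired electrons.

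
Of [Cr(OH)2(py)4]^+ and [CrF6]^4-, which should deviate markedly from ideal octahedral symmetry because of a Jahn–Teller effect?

[CrF6]^4-

[Cr(OH)2(py)4]^+: Summing ligand charges against the +1 overall charge gives an oxidation state of +3 for chromium. Chromium is a group-6 element; Cr(III) is therefore d³. The d³ configuration leaves the e_g set evenly filled (or empty) — no strong Jahn–Teller driving force.
[CrF6]^4-: Ligand charges: each fluoride is −1. With an overall charge of −4 the chromium centre must be in the +2 oxidation state. Cr sits in group 6, so the d-electron count is 6 − 2 = 4. Fluoride is a weak-field ligand for a first-row metal, so the complex is high-spin. The t₂g³e_g¹ (high-spin) configuration has an unevenly filled e_g set; the Jahn–Teller theorem predicts a tetragonal distortion (typically axial elongation) to lift the degeneracy.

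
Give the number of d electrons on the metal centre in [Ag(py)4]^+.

Ligand charges: pyridine is neutral. With an overall charge of +1 the silver centre must be in the +1 oxidation state.
Ag sits in group 11, so the d-electron count is 11 − 1 = 10.

d¹⁰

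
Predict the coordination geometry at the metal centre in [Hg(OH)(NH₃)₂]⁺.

trigonal planar

Each hydroxide is −1; ammonia is neutral; balancing the +1 overall charge requires Hg(II).
Mercury is a group-12 element; Hg(II) is therefore d¹⁰.
Coordination number: 3.
Three ligands around a d¹⁰ centre minimise repulsion in a trigonal-planar arrangement.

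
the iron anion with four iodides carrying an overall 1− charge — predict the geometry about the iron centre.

tetrahedral

Ligand charges: each iodide is −1. With an overall charge of −1 the iron centre must be in the +3 oxidation state.
Fe sits in group 8, so the d-electron count is 8 − 3 = 5.
With 4 monodentate ligands the coordination number is 4.
Iodide is a weak-field ligand.
A high-spin d⁵ ion has zero CFSE in either geometry, so four ligands adopt the sterically favoured tetrahedral geometry.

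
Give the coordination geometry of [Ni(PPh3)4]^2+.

Triphenylphosphine is neutral; balancing the +2 overall charge requires Ni(II).
Ni sits in group 10, so the d-electron count is 10 − 2 = 8.
With 4 monodentate ligands the coordination number is 4.
Triphenylphosphine is a strong-field ligand (high in the spectrochemical series).
A 3d d⁸ ion with strong-field ligands gains enough CFSE to favour square planar over tetrahedral.

square planar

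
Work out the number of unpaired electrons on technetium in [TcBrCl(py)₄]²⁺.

3

Ligand charges: each bromide is −1; each chloride is −1; pyridine is neutral. With an overall charge of +2 the technetium centre must be in the +4 oxidation state.
Tc sits in group 7, so the d-electron count is 7 − 4 = 3.
In an octahedral field the d³ configuration is t₂g³e_g⁰ (only one arrangement possible), giving 3 unpaired electrons.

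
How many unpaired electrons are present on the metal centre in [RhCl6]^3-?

Summing ligand charges against the −3 overall charge gives an oxidation state of +3 for rhodium.
Group 9 minus oxidation state 3 gives a d⁶ configuration.
The spin state decides the count: a 4d ion has a large Δₒ and is invariably low-spin.
An octahedral low-spin d⁶ ion is t₂g⁶e_g⁰, giving 0 unpaired electrons.

0 unpaired electrons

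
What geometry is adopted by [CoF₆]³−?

octahedral

Summing ligand charges against the −3 overall charge gives an oxidation state of +3 for cobalt.
Co sits in group 9, so the d-electron count is 9 − 3 = 6.
Coordination number: 6.
Six donors around a single metal centre give an octahedral coordination sphere.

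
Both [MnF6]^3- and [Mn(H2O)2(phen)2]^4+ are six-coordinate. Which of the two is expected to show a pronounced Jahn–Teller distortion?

[MnF6]^3-: Each fluoride is −1; balancing the −3 overall charge requires Mn(III). Group 7 minus oxidation state 3 gives a d⁴ configuration. Fluoride is a weak-field ligand for a first-row metal, so the complex is high-spin. The t₂g³e_g¹ (high-spin) configuration has an unevenly filled e_g set; the Jahn–Teller theorem predicts a tetragonal distortion (typically axial elongation) to lift the degeneracy.
[Mn(H2O)2(phen)2]^4+: Summing ligand charges against the +4 overall charge gives an oxidation state of +4 for manganese. Manganese is a group-7 element; Mn(IV) is therefore d³. The d³ configuration leaves the e_g set evenly filled (or empty) — no strong Jahn–Teller driving force.

[MnF6]^3-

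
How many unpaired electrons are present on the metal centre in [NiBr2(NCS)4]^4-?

Ligand charges: each bromide is −1; each isothiocyanate is −1. With an overall charge of −4 the nickel centre must be in the +2 oxidation state.
Group 10 minus oxidation state 2 gives a d⁸ configuration.
In an octahedral field the d⁸ configuration is t₂g⁶e_g² (only one arrangement possible), giving 2 unpaired electrons.

2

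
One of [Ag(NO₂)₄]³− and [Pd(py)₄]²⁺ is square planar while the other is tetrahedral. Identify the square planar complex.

For [Ag(NO₂)₄]³−: Ligand charges: each nitro (N-bound nitrite) is −1. With an overall charge of −3 the silver centre must be in the +1 oxidation state. Group 11 minus oxidation state 1 gives a d¹⁰ configuration. A d¹⁰ ion has no crystal-field stabilisation preference between square planar and tetrahedral, so four ligands adopt the sterically favoured tetrahedral geometry. → tetrahedral.
For [Pd(py)₄]²⁺: Ligand charges: pyridine is neutral. With an overall charge of +2 the palladium centre must be in the +2 oxidation state. Group 10 minus oxidation state 2 gives a d⁸ configuration. A 4d d⁸ ion has a large crystal-field splitting; square planar leaves the high-energy d_{x²−y²} orbital empty and maximises CFSE. → square planar.

[Pd(py)₄]²⁺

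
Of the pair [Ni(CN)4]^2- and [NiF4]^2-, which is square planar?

[Ni(CN)4]^2-

For [Ni(CN)4]^2-: Ligand charges: each cyanide is −1. With an overall charge of −2 the nickel centre must be in the +2 oxidation state. Group 10 minus oxidation state 2 gives a d⁸ configuration. Cyanide is a strong-field ligand (high in the spectrochemical series). A 3d d⁸ ion with strong-field ligands gains enough CFSE to favour square planar over tetrahedral. → square planar.
For [NiF4]^2-: Each fluoride is −1; balancing the −2 overall charge requires Ni(II). Ni sits in group 10, so the d-electron count is 10 − 2 = 8. Fluoride is a weak-field ligand. With weak-field ligands the CFSE gain from square planar is small, so a 3d d⁸ ion takes the sterically preferred tetrahedral geometry. → tetrahedral.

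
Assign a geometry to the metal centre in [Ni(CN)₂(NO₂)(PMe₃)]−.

Each cyanide is −1; each nitro (N-bound nitrite) is −1; trimethylphosphine is neutral; balancing the −1 overall charge requires Ni(II).
Ni sits in group 10, so the d-electron count is 10 − 2 = 8.
Coordination number: 4.
Cyanide, nitro (N-bound nitrite), and trimethylphosphine are strong-field ligands (high in the spectrochemical series).
A 3d d⁸ ion with strong-field ligands gains enough CFSE to favour square planar over tetrahedral.

square planar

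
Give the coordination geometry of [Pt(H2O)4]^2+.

square planar

Water is neutral; balancing the +2 overall charge requires Pt(II).
Platinum is a group-10 element; Pt(II) is therefore d⁸.
With 4 monodentate ligands the coordination number is 4.
A 5d d⁸ ion has a large crystal-field splitting; square planar leaves the high-energy d_{x²−y²} orbital empty and maximises CFSE.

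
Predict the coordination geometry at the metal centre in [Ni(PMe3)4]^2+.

square planar

Trimethylphosphine is neutral; balancing the +2 overall charge requires Ni(II).
Group 10 minus oxidation state 2 gives a d⁸ configuration.
With 4 monodentate ligands the coordination number is 4.
Trimethylphosphine is a strong-field ligand (high in the spectrochemical series).
A 3d d⁸ ion with strong-field ligands gains enough CFSE to favour square planar over tetrahedral.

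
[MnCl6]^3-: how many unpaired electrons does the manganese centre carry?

4 unpaired electrons

Each chloride is −1; balancing the −3 overall charge requires Mn(III).
Manganese is a group-7 element; Mn(III) is therefore d⁴.
The spin state decides the count: Chloride is a weak-field ligand for a first-row metal, so the complex is high-spin.
An octahedral high-spin d⁴ ion is t₂g³e_g¹, giving 4 unpaired electrons.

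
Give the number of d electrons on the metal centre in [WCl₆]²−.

Ligand charges: each chloride is −1. With an overall charge of −2 the tungsten centre must be in the +4 oxidation state.
Tungsten is a group-6 element; W(IV) is therefore d².

d2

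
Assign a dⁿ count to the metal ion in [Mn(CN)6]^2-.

d³

Ligand charges: each cyanide is −1. With an overall charge of −2 the manganese centre must be in the +4 oxidation state.
Manganese is a group-7 element; Mn(IV) is therefore d³.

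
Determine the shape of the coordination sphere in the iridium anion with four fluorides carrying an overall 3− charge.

Ligand charges: each fluoride is −1. With an overall charge of −3 the iridium centre must be in the +1 oxidation state.
Iridium is a group-9 element; Ir(I) is therefore d⁸.
With 4 monodentate ligands the coordination number is 4.
A 5d d⁸ ion has a large crystal-field splitting; square planar leaves the high-energy d_{x²−y²} orbital empty and maximises CFSE.

square planar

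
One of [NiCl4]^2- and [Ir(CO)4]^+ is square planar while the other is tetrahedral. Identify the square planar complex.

For [NiCl4]^2-: Summing ligand charges against the −2 overall charge gives an oxidation state of +2 for nickel. Ni sits in group 10, so the d-electron count is 10 − 2 = 8. Chloride is a weak-field ligand. With weak-field ligands the CFSE gain from square planar is small, so a 3d d⁸ ion takes the sterically preferred tetrahedral geometry. → tetrahedral.
For [Ir(CO)4]^+: Carbonyl is neutral; balancing the +1 overall charge requires Ir(I). Group 9 minus oxidation state 1 gives a d⁸ configuration. A 5d d⁸ ion has a large crystal-field splitting; square planar leaves the high-energy d_{x²−y²} orbital empty and maximises CFSE. → square planar.

[Ir(CO)4]^+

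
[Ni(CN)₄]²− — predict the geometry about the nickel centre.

Ligand charges: each cyanide is −1. With an overall charge of −2 the nickel centre must be in the +2 oxidation state.
Nickel is a group-10 element; Ni(II) is therefore d⁸.
Coordination number: 4.
Cyanide is a strong-field ligand (high in the spectrochemical series).
A 3d d⁸ ion with strong-field ligands gains enough CFSE to favour square planar over tetrahedral.

square planar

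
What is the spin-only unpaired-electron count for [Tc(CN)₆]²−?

3 unpaired electrons

Ligand charges: each cyanide is −1. With an overall charge of −2 the technetium centre must be in the +4 oxidation state.
Group 7 minus oxidation state 4 gives a d³ configuration.
In an octahedral field the d³ configuration is t₂g³e_g⁰ (only one arrangement possible), giving 3 unpaired electrons.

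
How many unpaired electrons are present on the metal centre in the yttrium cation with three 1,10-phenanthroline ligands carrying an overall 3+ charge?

Summing ligand charges against the +3 overall charge gives an oxidation state of +3 for yttrium.
Yttrium is a group-3 element; Y(III) is therefore d⁰.
Counting donor atoms: 3×1,10-phenanthroline (bidentate) → 6 donors. Coordination number = 6.
In an octahedral field the d⁰ configuration is t₂g⁰e_g⁰, giving 0 unpaired electrons.

0 unpaired electrons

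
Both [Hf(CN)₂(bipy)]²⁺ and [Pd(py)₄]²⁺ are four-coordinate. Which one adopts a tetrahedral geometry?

For [Hf(CN)₂(bipy)]²⁺: Each cyanide is −1; 2,2′-bipyridine is neutral; balancing the +2 overall charge requires Hf(IV). Group 4 minus oxidation state 4 gives a d⁰ configuration. A d⁰ ion has no crystal-field stabilisation preference between square planar and tetrahedral, so four ligands adopt the sterically favoured tetrahedral geometry. → tetrahedral.
For [Pd(py)₄]²⁺: Pyridine is neutral; balancing the +2 overall charge requires Pd(II). Group 10 minus oxidation state 2 gives a d⁸ configuration. A 4d d⁸ ion has a large crystal-field splitting; square planar leaves the high-energy d_{x²−y²} orbital empty and maximises CFSE. → square planar.

[Hf(CN)₂(bipy)]²⁺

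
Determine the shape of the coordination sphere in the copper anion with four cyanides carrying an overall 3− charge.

tetrahedral

Each cyanide is −1; balancing the −3 overall charge requires Cu(I).
Cu sits in group 11, so the d-electron count is 11 − 1 = 10.
Coordination number: 4.
A d¹⁰ ion has no crystal-field stabilisation preference between square planar and tetrahedral, so four ligands adopt the sterically favoured tetrahedral geometry.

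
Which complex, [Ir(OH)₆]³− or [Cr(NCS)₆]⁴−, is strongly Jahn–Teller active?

[Ir(OH)₆]³−: Summing ligand charges against the −3 overall charge gives an oxidation state of +3 for iridium. Ir sits in group 9, so the d-electron count is 9 − 3 = 6. A 5d ion has a large Δₒ and is invariably low-spin. The d⁶ configuration leaves the e_g set evenly filled (or empty) — no strong Jahn–Teller driving force.
[Cr(NCS)₆]⁴−: Ligand charges: each isothiocyanate is −1. With an overall charge of −4 the chromium centre must be in the +2 oxidation state. Group 6 minus oxidation state 2 gives a d⁴ configuration. Isothiocyanate is a weak-field ligand for a first-row metal, so the complex is high-spin. The t₂g³e_g¹ (high-spin) configuration has an unevenly filled e_g set; the Jahn–Teller theorem predicts a tetragonal distortion (typically axial elongation) to lift the degeneracy.

[Cr(NCS)₆]⁴−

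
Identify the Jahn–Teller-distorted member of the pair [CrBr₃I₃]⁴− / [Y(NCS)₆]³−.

[CrBr₃I₃]⁴−: Each bromide is −1; each iodide is −1; balancing the −4 overall charge requires Cr(II). Cr sits in group 6, so the d-electron count is 6 − 2 = 4. Bromide and iodide are weak-field ligands for a first-row metal, so the complex is high-spin. The t₂g³e_g¹ (high-spin) configuration has an unevenly filled e_g set; the Jahn–Teller theorem predicts a tetragonal distortion (typically axial elongation) to lift the degeneracy.
[Y(NCS)₆]³−: Each isothiocyanate is −1; balancing the −3 overall charge requires Y(III). Y sits in group 3, so the d-electron count is 3 − 3 = 0. The d⁰ configuration leaves the e_g set evenly filled (or empty) — no strong Jahn–Teller driving force.

[CrBr₃I₃]⁴−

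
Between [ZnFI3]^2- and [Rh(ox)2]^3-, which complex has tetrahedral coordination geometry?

For [ZnFI3]^2-: Ligand charges: each fluoride is −1; each iodide is −1. With an overall charge of −2 the zinc centre must be in the +2 oxidation state. Zinc is a group-12 element; Zn(II) is therefore d¹⁰. A d¹⁰ ion has no crystal-field stabilisation preference between square planar and tetrahedral, so four ligands adopt the sterically favoured tetrahedral geometry. → tetrahedral.
For [Rh(ox)2]^3-: Ligand charges: each oxalate is −2. With an overall charge of −3 the rhodium centre must be in the +1 oxidation state. Group 9 minus oxidation state 1 gives a d⁸ configuration. A 4d d⁸ ion has a large crystal-field splitting; square planar leaves the high-energy d_{x²−y²} orbital empty and maximises CFSE. → square planar.

[ZnFI3]^2-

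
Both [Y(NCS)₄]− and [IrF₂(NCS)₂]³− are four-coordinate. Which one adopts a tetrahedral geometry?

[Y(NCS)₄]−

For [Y(NCS)₄]−: Each isothiocyanate is −1; balancing the −1 overall charge requires Y(III). Group 3 minus oxidation state 3 gives a d⁰ configuration. A d⁰ ion has no crystal-field stabilisation preference between square planar and tetrahedral, so four ligands adopt the sterically favoured tetrahedral geometry. → tetrahedral.
For [IrF₂(NCS)₂]³−: Ligand charges: each fluoride is −1; each isothiocyanate is −1. With an overall charge of −3 the iridium centre must be in the +1 oxidation state. Group 9 minus oxidation state 1 gives a d⁸ configuration. A 5d d⁸ ion has a large crystal-field splitting; square planar leaves the high-energy d_{x²−y²} orbital empty and maximises CFSE. → square planar.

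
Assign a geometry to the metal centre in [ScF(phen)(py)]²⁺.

Each fluoride is −1; 1,10-phenanthroline is neutral; pyridine is neutral; balancing the +2 overall charge requires Sc(III).
Scandium is a group-3 element; Sc(III) is therefore d⁰.
Counting donor atoms: 1×fluoride (monodentate) → 1 donor; 1×1,10-phenanthroline (bidentate) → 2 donors; 1×pyridine (monodentate) → 1 donor. Coordination number = 4.
A d⁰ ion has no crystal-field stabilisation preference between square planar and tetrahedral, so four ligands adopt the sterically favoured tetrahedral geometry.

tetrahedral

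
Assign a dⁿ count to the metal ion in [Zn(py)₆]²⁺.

d¹⁰

Summing ligand charges against the +2 overall charge gives an oxidation state of +2 for zinc.
Group 12 minus oxidation state 2 gives a d¹⁰ configuration.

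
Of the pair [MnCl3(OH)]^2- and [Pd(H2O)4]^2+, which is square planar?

[Pd(H2O)4]^2+

For [MnCl3(OH)]^2-: Each chloride is −1; each hydroxide is −1; balancing the −2 overall charge requires Mn(II). Manganese is a group-7 element; Mn(II) is therefore d⁵. A high-spin d⁵ ion has zero CFSE in either geometry, so four ligands adopt the sterically favoured tetrahedral geometry. → tetrahedral.
For [Pd(H2O)4]^2+: Ligand charges: water is neutral. With an overall charge of +2 the palladium centre must be in the +2 oxidation state. Pd sits in group 10, so the d-electron count is 10 − 2 = 8. A 4d d⁸ ion has a large crystal-field splitting; square planar leaves the high-energy d_{x²−y²} orbital empty and maximises CFSE. → square planar.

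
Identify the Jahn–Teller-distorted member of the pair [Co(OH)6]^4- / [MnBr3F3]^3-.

[Co(OH)6]^4-: Each hydroxide is −1; balancing the −4 overall charge requires Co(II). Cobalt is a group-9 element; Co(II) is therefore d⁷. Hydroxide is a weak-field ligand for a first-row metal, so the complex is high-spin. The d⁷ configuration leaves the e_g set evenly filled (or empty) — no strong Jahn–Teller driving force.
[MnBr3F3]^3-: Each bromide is −1; each fluoride is −1; balancing the −3 overall charge requires Mn(III). Mn sits in group 7, so the d-electron count is 7 − 3 = 4. Bromide and fluoride are weak-field ligands for a first-row metal, so the complex is high-spin. The t₂g³e_g¹ (high-spin) configuration has an unevenly filled e_g set; the Jahn–Teller theorem predicts a tetragonal distortion (typically axial elongation) to lift the degeneracy.

[MnBr3F3]^3-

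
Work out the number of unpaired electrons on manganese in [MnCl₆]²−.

3 unpaired electrons

Each chloride is −1; balancing the −2 overall charge requires Mn(IV).
Group 7 minus oxidation state 4 gives a d³ configuration.
In an octahedral field the d³ configuration is t₂g³e_g⁰ (only one arrangement possible), giving 3 unpaired electrons.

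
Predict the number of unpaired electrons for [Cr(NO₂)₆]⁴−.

2

Summing ligand charges against the −4 overall charge gives an oxidation state of +2 for chromium.
Chromium is a group-6 element; Cr(II) is therefore d⁴.
The spin state decides the count: Nitro (N-bound nitrite) is a strong-field ligand (high in the spectrochemical series) for a first-row metal, so the complex is low-spin.
An octahedral low-spin d⁴ ion is t₂g⁴e_g⁰, giving 2 unpaired electrons.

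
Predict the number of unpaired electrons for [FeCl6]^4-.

Ligand charges: each chloride is −1. With an overall charge of −4 the iron centre must be in the +2 oxidation state.
Fe sits in group 8, so the d-electron count is 8 − 2 = 6.
The spin state decides the count: Chloride is a weak-field ligand for a first-row metal, so the complex is high-spin.
An octahedral high-spin d⁶ ion is t₂g⁴e_g², giving 4 unpaired electrons.

4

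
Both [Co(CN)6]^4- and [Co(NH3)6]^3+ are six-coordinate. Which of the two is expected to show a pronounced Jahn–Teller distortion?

[Co(CN)6]^4-

[Co(CN)6]^4-: Summing ligand charges against the −4 overall charge gives an oxidation state of +2 for cobalt. Group 9 minus oxidation state 2 gives a d⁷ configuration. Cyanide is a strong-field ligand (high in the spectrochemical series) for a first-row metal, so the complex is low-spin. The t₂g⁶e_g¹ (low-spin) configuration has an unevenly filled e_g set; the Jahn–Teller theorem predicts a tetragonal distortion (typically axial elongation) to lift the degeneracy.
[Co(NH3)6]^3+: Ammonia is neutral; balancing the +3 overall charge requires Co(III). Co sits in group 9, so the d-electron count is 9 − 3 = 6. Co(III) has an exceptionally large octahedral splitting and is low-spin with essentially every ligand except fluoride. The d⁶ configuration leaves the e_g set evenly filled (or empty) — no strong Jahn–Teller driving force.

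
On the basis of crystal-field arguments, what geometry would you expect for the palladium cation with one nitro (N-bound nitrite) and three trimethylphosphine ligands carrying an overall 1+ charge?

square planar

Summing ligand charges against the +1 overall charge gives an oxidation state of +2 for palladium.
Group 10 minus oxidation state 2 gives a d⁸ configuration.
Coordination number: 4.
A 4d d⁸ ion has a large crystal-field splitting; square planar leaves the high-energy d_{x²−y²} orbital empty and maximises CFSE.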